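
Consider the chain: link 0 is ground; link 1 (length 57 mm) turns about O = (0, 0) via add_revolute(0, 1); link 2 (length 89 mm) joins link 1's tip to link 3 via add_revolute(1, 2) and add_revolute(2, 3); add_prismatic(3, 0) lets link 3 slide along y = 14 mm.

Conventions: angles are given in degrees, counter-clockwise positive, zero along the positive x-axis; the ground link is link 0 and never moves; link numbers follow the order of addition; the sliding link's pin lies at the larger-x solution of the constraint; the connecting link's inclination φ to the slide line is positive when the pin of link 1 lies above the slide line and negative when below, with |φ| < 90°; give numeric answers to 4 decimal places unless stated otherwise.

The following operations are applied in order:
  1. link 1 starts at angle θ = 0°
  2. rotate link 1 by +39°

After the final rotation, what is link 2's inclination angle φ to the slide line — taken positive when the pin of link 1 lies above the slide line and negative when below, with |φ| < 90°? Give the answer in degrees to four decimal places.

geometry: r = 57 mm, L = 89 mm, e = 14 mm; θ starts at 0°
rotate link 1 by +39°: θ ← 0° +39° = 39°
h = r sin θ − e = 35.871262 − 14 = 21.871262
sin φ = h / L = 21.871262 / 89 = 0.24574452
φ = arcsin(0.24574452) = 14.225837°

14.2258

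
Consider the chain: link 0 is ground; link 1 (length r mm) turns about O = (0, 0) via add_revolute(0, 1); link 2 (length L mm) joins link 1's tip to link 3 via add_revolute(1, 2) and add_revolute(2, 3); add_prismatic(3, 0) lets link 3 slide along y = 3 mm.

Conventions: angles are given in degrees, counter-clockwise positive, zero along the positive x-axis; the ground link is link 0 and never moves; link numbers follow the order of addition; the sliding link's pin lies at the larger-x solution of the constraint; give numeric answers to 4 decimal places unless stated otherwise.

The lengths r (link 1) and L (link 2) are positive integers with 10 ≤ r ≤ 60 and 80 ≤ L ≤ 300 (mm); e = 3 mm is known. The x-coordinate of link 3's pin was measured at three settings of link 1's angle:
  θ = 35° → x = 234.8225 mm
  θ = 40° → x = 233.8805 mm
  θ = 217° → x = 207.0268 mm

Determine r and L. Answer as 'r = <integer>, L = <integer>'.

constraint per measurement: (x − r cos θ)² + (r sin θ − e)² = L²
subtracting the θ₁ and θ₂ equations cancels the r² and L² terms:
r = (x₁² − x₂²) / (2[(x₁cos θ₁ + e sin θ₁) − (x₂cos θ₂ + e sin θ₂)]) = 17.0013 → r = 17
L² = (x₁ − r cos θ₁)² + (r sin θ₁ − e)² = 48841.0205 → L = 221.0000 → L = 221
check at θ₃=217°: x = 207.0268 (printed 207.0268) ✓

r = 17, L = 221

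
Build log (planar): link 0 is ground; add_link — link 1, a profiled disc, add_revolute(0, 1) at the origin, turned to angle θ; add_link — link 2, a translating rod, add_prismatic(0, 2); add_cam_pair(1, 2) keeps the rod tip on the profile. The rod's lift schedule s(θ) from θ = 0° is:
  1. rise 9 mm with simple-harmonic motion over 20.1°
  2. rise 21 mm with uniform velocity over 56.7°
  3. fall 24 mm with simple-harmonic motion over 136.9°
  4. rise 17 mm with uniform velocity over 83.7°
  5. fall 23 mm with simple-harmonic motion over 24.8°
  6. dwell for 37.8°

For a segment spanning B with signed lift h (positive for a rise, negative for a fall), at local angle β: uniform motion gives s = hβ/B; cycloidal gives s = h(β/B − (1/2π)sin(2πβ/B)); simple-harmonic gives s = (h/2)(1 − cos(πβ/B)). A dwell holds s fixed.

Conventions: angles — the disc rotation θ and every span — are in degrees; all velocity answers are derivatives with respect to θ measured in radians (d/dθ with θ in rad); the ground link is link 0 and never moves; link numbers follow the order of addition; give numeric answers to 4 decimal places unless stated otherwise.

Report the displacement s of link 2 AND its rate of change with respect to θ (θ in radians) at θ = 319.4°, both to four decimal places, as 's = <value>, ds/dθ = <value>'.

seg 1 [0°–20.1°] simple-harmonic, h=9: full span → s += 9 → s = 9.0000
seg 2 [20.1°–76.8°] uniform, h=21: full span → s += 21 → s = 30.0000
seg 3 [76.8°–213.7°] simple-harmonic, h=-24: full span → s += -24 → s = 6.0000
seg 4 [213.7°–297.4°] uniform, h=17: full span → s += 17 → s = 23.0000
seg 5 [297.4°–322.2°] simple-harmonic, h=-23: θ=319.4° here. β=22, B=24.8. -23/2·(1 − cos(π·0.8871)) = -22.2841 → s = 0.7159
velocity in seg [297.4°–322.2°] (simple-harmonic), θ in radians: β = 22° = 0.3840 rad, B = 24.8° = 0.4328 rad; ds/dθ = (πh/(2B)) sin(πβ/B) = (π·(-23)/(2·0.4328)) sin(π·0.8871) = -28.988785 mm/rad

s = 0.7159, ds/dθ = -28.9888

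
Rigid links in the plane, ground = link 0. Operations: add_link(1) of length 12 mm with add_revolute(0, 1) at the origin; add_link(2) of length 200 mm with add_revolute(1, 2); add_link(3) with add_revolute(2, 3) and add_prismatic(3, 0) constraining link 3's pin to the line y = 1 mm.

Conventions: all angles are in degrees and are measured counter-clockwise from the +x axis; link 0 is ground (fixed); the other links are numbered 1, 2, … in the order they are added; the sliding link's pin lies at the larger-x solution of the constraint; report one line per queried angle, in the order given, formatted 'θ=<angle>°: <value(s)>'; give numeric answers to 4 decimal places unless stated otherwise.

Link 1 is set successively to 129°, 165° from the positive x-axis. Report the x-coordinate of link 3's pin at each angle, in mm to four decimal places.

geometry: r = 12 mm, L = 200 mm, e = 1 mm
θ=129°: crank pin P = (r cos θ, r sin θ) = (-7.551845, 9.325752)
θ=129°: h = r sin θ − e = 9.325752 − 1 = 8.325752
θ=129°: x = r cos θ + √(L² − h²) = -7.551845 + 199.826630 = 192.274785
θ=165°: crank pin P = (r cos θ, r sin θ) = (-11.591110, 3.105829)
θ=165°: h = r sin θ − e = 3.105829 − 1 = 2.105829
θ=165°: x = r cos θ + √(L² − h²) = -11.591110 + 199.988913 = 188.397803

θ=129°: 192.2748
θ=165°: 188.3978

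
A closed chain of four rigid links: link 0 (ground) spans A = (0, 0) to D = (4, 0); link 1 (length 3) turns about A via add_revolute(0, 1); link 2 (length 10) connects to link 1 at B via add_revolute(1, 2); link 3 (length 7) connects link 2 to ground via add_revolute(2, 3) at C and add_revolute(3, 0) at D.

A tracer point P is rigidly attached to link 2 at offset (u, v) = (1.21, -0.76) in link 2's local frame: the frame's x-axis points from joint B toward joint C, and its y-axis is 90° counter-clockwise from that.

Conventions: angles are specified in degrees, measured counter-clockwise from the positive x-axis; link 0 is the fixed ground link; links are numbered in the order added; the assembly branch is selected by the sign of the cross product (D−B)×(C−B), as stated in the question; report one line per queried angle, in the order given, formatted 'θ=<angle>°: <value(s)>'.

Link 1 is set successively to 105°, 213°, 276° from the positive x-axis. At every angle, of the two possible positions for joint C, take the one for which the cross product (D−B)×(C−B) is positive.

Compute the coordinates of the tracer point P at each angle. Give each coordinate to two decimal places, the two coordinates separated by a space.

A=(0,0), D=(4.00,0)
θ=105°: B = A + 3.00·(cos105°, sin105°) = (-0.7765, 2.8978)
θ=105°: |BD| = 5.5867
θ=105°: circle(B,10.00) ∩ circle(D,7.00): a=7.3577, h=6.7723
θ=105°:   candidates: C₊=(9.0268,4.8714) cross=37.835; C₋=(2.0015,-6.7086) cross=-37.835
θ=105°:   branch + wants cross > 0 → take C=(9.0268,4.8714) (cross=37.835)
θ=105°: ex = (C−B)/|BC| = (0.9803,0.1974); ey = (-0.1974,0.9803)
θ=105°: P = B + 1.21·ex + -0.76·ey = (0.5597,2.3915)
θ=213°: B = A + 3.00·(cos213°, sin213°) = (-2.5160, -1.6339)
θ=213°: |BD| = 6.7177
θ=213°: circle(B,10.00) ∩ circle(D,7.00): a=7.1548, h=6.9863
θ=213°:   candidates: C₊=(2.7247,6.8828) cross=46.932; C₋=(6.1232,-6.6702) cross=-46.932
θ=213°:   branch + wants cross > 0 → take C=(2.7247,6.8828) (cross=46.932)
θ=213°: ex = (C−B)/|BC| = (0.5241,0.8517); ey = (-0.8517,0.5241)
θ=213°: P = B + 1.21·ex + -0.76·ey = (-1.2346,-1.0017)
θ=276°: B = A + 3.00·(cos276°, sin276°) = (0.3136, -2.9836)
θ=276°: |BD| = 4.7425
θ=276°: circle(B,10.00) ∩ circle(D,7.00): a=7.7482, h=6.3219
θ=276°:   candidates: C₊=(2.3592,6.8050) cross=29.981; C₋=(10.3135,-3.0232) cross=-29.981
θ=276°:   branch + wants cross > 0 → take C=(2.3592,6.8050) (cross=29.981)
θ=276°: ex = (C−B)/|BC| = (0.2046,0.9789); ey = (-0.9789,0.2046)
θ=276°: P = B + 1.21·ex + -0.76·ey = (1.3050,-1.9546)

θ=105°: 0.56 2.39
θ=213°: -1.23 -1.00
θ=276°: 1.31 -1.95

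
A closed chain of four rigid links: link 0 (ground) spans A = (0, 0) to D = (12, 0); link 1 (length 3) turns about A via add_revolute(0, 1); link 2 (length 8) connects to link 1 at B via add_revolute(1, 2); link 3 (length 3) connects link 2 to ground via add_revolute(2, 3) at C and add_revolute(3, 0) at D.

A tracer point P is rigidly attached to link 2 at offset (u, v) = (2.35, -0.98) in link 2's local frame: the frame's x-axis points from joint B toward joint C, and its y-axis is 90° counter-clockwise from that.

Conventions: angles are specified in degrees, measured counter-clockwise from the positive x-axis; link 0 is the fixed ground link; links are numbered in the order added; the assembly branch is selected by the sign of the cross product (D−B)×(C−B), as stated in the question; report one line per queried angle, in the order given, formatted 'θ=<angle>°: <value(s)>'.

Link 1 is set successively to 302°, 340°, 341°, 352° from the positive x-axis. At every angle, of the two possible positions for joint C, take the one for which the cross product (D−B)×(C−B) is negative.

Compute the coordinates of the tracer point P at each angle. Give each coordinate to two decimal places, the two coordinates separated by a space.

A=(0,0), D=(12.00,0)
θ=302°: B = A + 3.00·(cos302°, sin302°) = (1.5898, -2.5441)
θ=302°: |BD| = 10.7166
θ=302°: circle(B,8.00) ∩ circle(D,3.00): a=7.9244, h=1.0971
θ=302°:   candidates: C₊=(9.0272,0.4029) cross=11.757; C₋=(9.5481,-1.7286) cross=-11.757
θ=302°:   branch - wants cross < 0 → take C=(9.5481,-1.7286) (cross=-11.757)
θ=302°: ex = (C−B)/|BC| = (0.9948,0.1019); ey = (-0.1019,0.9948)
θ=302°: P = B + 2.35·ex + -0.98·ey = (4.0274,-3.2795)
θ=340°: B = A + 3.00·(cos340°, sin340°) = (2.8191, -1.0261)
θ=340°: |BD| = 9.2381
θ=340°: circle(B,8.00) ∩ circle(D,3.00): a=7.5958, h=2.5106
θ=340°:   candidates: C₊=(10.0891,2.3127) cross=23.193; C₋=(10.6468,-2.6775) cross=-23.193
θ=340°:   branch - wants cross < 0 → take C=(10.6468,-2.6775) (cross=-23.193)
θ=340°: ex = (C−B)/|BC| = (0.9785,-0.2064); ey = (0.2064,0.9785)
θ=340°: P = B + 2.35·ex + -0.98·ey = (4.9162,-2.4701)
θ=341°: B = A + 3.00·(cos341°, sin341°) = (2.8366, -0.9767)
θ=341°: |BD| = 9.2153
θ=341°: circle(B,8.00) ∩ circle(D,3.00): a=7.5918, h=2.5227
θ=341°:   candidates: C₊=(10.1182,2.3365) cross=23.248; C₋=(10.6530,-2.6806) cross=-23.248
θ=341°:   branch - wants cross < 0 → take C=(10.6530,-2.6806) (cross=-23.248)
θ=341°: ex = (C−B)/|BC| = (0.9771,-0.2130); ey = (0.2130,0.9771)
θ=341°: P = B + 2.35·ex + -0.98·ey = (4.9239,-2.4347)
θ=352°: B = A + 3.00·(cos352°, sin352°) = (2.9708, -0.4175)
θ=352°: |BD| = 9.0388
θ=352°: circle(B,8.00) ∩ circle(D,3.00): a=7.5618, h=2.6112
θ=352°:   candidates: C₊=(10.4040,2.5402) cross=23.602; C₋=(10.6452,-2.6767) cross=-23.602
θ=352°:   branch - wants cross < 0 → take C=(10.6452,-2.6767) (cross=-23.602)
θ=352°: ex = (C−B)/|BC| = (0.9593,-0.2824); ey = (0.2824,0.9593)
θ=352°: P = B + 2.35·ex + -0.98·ey = (4.9484,-2.0213)

θ=302°: 4.03 -3.28
θ=340°: 4.92 -2.47
θ=341°: 4.92 -2.43
θ=352°: 4.95 -2.02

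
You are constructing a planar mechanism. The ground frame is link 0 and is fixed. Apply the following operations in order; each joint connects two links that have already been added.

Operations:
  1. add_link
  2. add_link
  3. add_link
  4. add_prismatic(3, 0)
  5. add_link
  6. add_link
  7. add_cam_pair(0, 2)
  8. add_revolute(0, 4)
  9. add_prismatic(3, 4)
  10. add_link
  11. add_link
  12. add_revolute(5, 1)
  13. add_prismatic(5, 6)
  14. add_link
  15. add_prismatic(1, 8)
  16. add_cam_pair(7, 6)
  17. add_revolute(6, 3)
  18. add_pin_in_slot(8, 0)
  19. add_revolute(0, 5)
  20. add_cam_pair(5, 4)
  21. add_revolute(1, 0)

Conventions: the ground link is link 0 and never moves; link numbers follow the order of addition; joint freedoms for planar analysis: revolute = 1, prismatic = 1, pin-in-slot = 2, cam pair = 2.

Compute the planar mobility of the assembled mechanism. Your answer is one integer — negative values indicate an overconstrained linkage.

L=1 J1=0 J2=0
add link → L=2 J1=0 J2=0
add link → L=3 J1=0 J2=0
add link → L=4 J1=0 J2=0
P@3,0 dof=1 J1 → L=4 J1=1 J2=0
add link → L=5 J1=1 J2=0
add link → L=6 J1=1 J2=0
C@0,2 dof=2 J2 → L=6 J1=1 J2=1
R@0,4 dof=1 J1 → L=6 J1=2 J2=1
P@3,4 dof=1 J1 → L=6 J1=3 J2=1
add link → L=7 J1=3 J2=1
add link → L=8 J1=3 J2=1
R@5,1 dof=1 J1 → L=8 J1=4 J2=1
P@5,6 dof=1 J1 → L=8 J1=5 J2=1
add link → L=9 J1=5 J2=1
P@1,8 dof=1 J1 → L=9 J1=6 J2=1
C@7,6 dof=2 J2 → L=9 J1=6 J2=2
R@6,3 dof=1 J1 → L=9 J1=7 J2=2
PS@8,0 dof=2 J2 → L=9 J1=7 J2=3
R@0,5 dof=1 J1 → L=9 J1=8 J2=3
C@5,4 dof=2 J2 → L=9 J1=8 J2=4
R@1,0 dof=1 J1 → L=9 J1=9 J2=4
M=3(L−1)−2J1−J2=3·8−2·9−4=2

M = 2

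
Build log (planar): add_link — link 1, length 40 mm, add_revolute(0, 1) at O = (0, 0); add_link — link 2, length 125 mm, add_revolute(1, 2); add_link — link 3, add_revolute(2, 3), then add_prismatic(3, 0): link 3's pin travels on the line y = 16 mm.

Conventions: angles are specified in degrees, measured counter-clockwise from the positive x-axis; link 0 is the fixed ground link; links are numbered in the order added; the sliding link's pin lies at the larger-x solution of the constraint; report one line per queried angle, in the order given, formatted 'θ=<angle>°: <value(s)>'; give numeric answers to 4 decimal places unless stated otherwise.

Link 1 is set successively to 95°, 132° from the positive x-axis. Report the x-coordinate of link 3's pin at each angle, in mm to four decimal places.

geometry: r = 40 mm, L = 125 mm, e = 16 mm
θ=95°: crank pin P = (r cos θ, r sin θ) = (-3.486230, 39.847788)
θ=95°: h = r sin θ − e = 39.847788 − 16 = 23.847788
θ=95°: x = r cos θ + √(L² − h²) = -3.486230 + 122.704046 = 119.217817
θ=132°: crank pin P = (r cos θ, r sin θ) = (-26.765224, 29.725793)
θ=132°: h = r sin θ − e = 29.725793 − 16 = 13.725793
θ=132°: x = r cos θ + √(L² − h²) = -26.765224 + 124.244125 = 97.478901

θ=95°: 119.2178
θ=132°: 97.4789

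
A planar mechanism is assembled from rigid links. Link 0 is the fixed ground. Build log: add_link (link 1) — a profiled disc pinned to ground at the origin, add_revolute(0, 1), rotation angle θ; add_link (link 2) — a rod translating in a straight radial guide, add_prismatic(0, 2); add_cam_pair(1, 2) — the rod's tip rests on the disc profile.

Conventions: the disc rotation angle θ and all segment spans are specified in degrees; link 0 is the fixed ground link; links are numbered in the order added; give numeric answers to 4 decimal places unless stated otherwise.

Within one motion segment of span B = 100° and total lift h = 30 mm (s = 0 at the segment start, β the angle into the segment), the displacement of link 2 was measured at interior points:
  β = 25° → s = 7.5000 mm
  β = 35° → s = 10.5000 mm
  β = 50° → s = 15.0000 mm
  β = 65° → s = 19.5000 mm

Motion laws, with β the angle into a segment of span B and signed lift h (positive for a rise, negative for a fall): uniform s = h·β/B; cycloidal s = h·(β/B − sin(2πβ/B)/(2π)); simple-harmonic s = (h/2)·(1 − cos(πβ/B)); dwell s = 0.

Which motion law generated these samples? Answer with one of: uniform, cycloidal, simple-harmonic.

candidates at β/B = r: uniform s = h·r (linear in β); cycloidal s = h·(r − sin(2πr)/(2π)); simple-harmonic s = (h/2)(1 − cos(πr))
β=25°: printed 7.5000 | uniform 7.5000, cycloidal 2.7254, simple-harmonic 4.3934
β=35°: printed 10.5000 | uniform 10.5000, cycloidal 6.6372, simple-harmonic 8.1901
β=50°: printed 15.0000 | uniform 15.0000, cycloidal 15.0000, simple-harmonic 15.0000
β=65°: printed 19.5000 | uniform 19.5000, cycloidal 23.3628, simple-harmonic 21.8099
only one law matches every sample → uniform

uniform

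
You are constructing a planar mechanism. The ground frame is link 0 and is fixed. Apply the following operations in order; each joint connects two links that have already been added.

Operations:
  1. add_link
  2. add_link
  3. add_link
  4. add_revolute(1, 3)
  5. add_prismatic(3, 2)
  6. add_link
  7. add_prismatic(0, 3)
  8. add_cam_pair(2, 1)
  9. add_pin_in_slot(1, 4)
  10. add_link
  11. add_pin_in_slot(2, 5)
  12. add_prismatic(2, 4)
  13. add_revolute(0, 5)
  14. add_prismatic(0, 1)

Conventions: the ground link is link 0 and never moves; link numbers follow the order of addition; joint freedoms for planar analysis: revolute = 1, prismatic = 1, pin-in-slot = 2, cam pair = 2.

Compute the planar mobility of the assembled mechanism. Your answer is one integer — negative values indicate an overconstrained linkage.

ground; <1,0,0>
#1 <2,0,0>
#2 <3,0,0>
#3 <4,0,0>
R:1↔3 J1 <4,1,0>
P:3↔2 J1 <4,2,0>
#4 <5,2,0>
P:0↔3 J1 <5,3,0>
C:2↔1 J2 <5,3,1>
PS:1↔4 J2 <5,3,2>
#5 <6,3,2>
PS:2↔5 J2 <6,3,3>
P:2↔4 J1 <6,4,3>
R:0↔5 J1 <6,5,3>
P:0↔1 J1 <6,6,3>
3×5 − 2×6 − 1×3 = 0

M = 0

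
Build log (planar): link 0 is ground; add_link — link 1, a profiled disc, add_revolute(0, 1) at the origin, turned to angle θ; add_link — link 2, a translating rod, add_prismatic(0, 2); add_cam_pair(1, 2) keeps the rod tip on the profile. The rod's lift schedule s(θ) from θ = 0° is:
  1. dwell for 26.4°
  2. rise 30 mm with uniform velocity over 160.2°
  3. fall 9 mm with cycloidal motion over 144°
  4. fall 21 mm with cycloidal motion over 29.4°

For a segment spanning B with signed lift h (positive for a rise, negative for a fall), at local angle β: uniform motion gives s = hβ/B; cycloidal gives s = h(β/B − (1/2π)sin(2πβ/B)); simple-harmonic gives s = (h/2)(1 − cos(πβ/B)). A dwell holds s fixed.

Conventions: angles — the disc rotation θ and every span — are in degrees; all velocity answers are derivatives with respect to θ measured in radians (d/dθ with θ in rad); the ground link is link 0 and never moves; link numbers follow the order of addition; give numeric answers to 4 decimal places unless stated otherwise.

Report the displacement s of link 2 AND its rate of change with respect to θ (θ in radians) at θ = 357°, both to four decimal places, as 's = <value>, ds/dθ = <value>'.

seg 1 [0°–26.4°] dwell: s stays 0.0000
seg 2 [26.4°–186.6°] uniform, h=30: full span → s += 30 → s = 30.0000
seg 3 [186.6°–330.6°] cycloidal, h=-9: full span → s += -9 → s = 21.0000
seg 4 [330.6°–360°] cycloidal, h=-21: θ=357° here. β=26.4, B=29.4. -21·(0.8980 − sin(2π·0.8980)/(2π)) = -20.8562 → s = 0.1438
velocity in seg [330.6°–360°] (cycloidal), θ in radians: β = 26.4° = 0.4608 rad, B = 29.4° = 0.5131 rad; ds/dθ = (h/B)(1 − cos(2πβ/B)) = ((-21)/0.5131)(1 − cos(2π·0.8980)) = -8.127258 mm/rad

s = 0.1438, ds/dθ = -8.1273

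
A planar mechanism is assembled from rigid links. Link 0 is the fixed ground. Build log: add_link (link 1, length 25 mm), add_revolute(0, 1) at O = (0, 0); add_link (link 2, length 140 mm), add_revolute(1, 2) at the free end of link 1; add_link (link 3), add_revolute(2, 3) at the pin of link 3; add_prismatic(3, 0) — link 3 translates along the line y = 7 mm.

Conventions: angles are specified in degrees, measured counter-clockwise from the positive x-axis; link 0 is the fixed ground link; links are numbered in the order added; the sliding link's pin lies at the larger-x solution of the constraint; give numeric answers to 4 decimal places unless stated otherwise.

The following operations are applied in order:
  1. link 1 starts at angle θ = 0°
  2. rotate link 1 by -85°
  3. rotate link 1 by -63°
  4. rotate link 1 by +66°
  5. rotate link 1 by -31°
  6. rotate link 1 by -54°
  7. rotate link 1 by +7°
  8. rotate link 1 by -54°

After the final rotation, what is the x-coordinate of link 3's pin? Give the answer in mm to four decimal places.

geometry: r = 25 mm, L = 140 mm, e = 7 mm; θ starts at 0°
rotate link 1 by -85°: θ ← 0° -85° = -85°
rotate link 1 by -63°: θ ← -85° -63° = -148°
rotate link 1 by +66°: θ ← -148° +66° = -82°
rotate link 1 by -31°: θ ← -82° -31° = -113°
rotate link 1 by -54°: θ ← -113° -54° = -167°
rotate link 1 by +7°: θ ← -167° +7° = -160°
rotate link 1 by -54°: θ ← -160° -54° = -214°
crank pin P = (r cos θ, r sin θ) = (-20.725939, 13.979823)
h = r sin θ − e = 13.979823 − 7 = 6.979823
x = r cos θ + √(L² − h²) = -20.725939 + 139.825899 = 119.099960

119.1000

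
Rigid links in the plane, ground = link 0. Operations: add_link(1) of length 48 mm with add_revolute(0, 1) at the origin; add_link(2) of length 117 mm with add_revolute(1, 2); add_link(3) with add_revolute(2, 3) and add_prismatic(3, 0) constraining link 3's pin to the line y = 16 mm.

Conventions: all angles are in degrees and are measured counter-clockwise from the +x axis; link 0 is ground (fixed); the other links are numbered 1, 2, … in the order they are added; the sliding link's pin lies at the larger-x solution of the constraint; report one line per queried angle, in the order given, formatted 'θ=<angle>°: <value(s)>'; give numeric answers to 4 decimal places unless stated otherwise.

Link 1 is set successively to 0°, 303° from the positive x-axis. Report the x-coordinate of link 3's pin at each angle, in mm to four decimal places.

geometry: r = 48 mm, L = 117 mm, e = 16 mm
θ=0°: crank pin P = (r cos θ, r sin θ) = (48.000000, 0.000000)
θ=0°: h = r sin θ − e = 0.000000 − 16 = -16.000000
θ=0°: x = r cos θ + √(L² − h²) = 48.000000 + 115.900820 = 163.900820
θ=303°: crank pin P = (r cos θ, r sin θ) = (26.142674, -40.256187)
θ=303°: h = r sin θ − e = -40.256187 − 16 = -56.256187
θ=303°: x = r cos θ + √(L² − h²) = 26.142674 + 102.587725 = 128.730399

θ=0°: 163.9008
θ=303°: 128.7304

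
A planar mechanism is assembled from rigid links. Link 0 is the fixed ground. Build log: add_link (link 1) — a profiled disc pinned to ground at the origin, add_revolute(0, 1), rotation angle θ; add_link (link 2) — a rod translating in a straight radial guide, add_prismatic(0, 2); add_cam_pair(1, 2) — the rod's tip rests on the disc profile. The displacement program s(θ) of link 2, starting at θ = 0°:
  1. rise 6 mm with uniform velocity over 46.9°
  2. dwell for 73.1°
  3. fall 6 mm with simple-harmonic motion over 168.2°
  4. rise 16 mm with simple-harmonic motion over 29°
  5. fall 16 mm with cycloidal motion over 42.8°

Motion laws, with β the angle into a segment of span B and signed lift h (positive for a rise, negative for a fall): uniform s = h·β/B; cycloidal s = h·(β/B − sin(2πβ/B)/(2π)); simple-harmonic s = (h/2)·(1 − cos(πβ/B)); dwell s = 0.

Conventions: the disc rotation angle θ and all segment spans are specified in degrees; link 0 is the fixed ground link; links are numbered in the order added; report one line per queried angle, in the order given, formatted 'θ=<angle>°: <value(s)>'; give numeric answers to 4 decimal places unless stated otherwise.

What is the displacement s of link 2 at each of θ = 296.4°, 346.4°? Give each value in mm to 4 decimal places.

seg 1 [0°–46.9°] uniform, h=6: full span → s += 6 → s = 6.0000
seg 2 [46.9°–120°] dwell: s stays 6.0000
seg 3 [120°–288.2°] simple-harmonic, h=-6: full span → s += -6 → s = 0.0000
seg 4 [288.2°–317.2°] simple-harmonic, h=16: θ=296.4° here. β=8.2, B=29. 16/2·(1 − cos(π·0.2828)) = 2.9542 → s = 2.9542
seg 4 [288.2°–317.2°] simple-harmonic, h=16: full span → s += 16 → s = 16.0000
seg 5 [317.2°–360°] cycloidal, h=-16: θ=346.4° here. β=29.2, B=42.8. -16·(0.6822 − sin(2π·0.6822)/(2π)) = -13.2351 → s = 2.7649

θ=296.4°: 2.9542
θ=346.4°: 2.7649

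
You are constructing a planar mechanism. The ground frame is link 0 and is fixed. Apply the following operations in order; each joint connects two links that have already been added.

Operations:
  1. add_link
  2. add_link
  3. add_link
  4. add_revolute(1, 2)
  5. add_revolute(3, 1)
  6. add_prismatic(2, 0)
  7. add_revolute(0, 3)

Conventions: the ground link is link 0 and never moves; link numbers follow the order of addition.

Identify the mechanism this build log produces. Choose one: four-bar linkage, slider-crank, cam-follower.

links: 4 (incl. ground); joints: 3 revolute, 1 prismatic, 0 higher (cam) pair, forming one closed loop
4 links, 3 revolutes + 1 prismatic in one loop → slider-crank

slider-crank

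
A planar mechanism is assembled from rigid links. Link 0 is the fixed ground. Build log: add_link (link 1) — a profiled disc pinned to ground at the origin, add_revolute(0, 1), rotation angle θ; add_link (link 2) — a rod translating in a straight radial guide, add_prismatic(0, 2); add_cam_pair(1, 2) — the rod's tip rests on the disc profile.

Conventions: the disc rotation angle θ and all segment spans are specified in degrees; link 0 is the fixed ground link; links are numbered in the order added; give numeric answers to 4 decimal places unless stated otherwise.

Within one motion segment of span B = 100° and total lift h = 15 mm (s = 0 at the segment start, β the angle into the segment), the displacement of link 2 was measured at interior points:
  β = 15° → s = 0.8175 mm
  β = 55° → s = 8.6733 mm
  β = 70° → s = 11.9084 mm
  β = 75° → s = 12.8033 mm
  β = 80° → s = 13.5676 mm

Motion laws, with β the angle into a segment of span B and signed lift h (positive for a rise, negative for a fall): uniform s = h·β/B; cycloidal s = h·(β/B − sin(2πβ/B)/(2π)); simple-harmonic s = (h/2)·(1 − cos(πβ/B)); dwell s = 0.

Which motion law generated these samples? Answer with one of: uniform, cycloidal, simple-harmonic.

candidates at β/B = r: uniform s = h·r (linear in β); cycloidal s = h·(r − sin(2πr)/(2π)); simple-harmonic s = (h/2)(1 − cos(πr))
β=15°: printed 0.8175 | uniform 2.2500, cycloidal 0.3186, simple-harmonic 0.8175
β=55°: printed 8.6733 | uniform 8.2500, cycloidal 8.9877, simple-harmonic 8.6733
β=70°: printed 11.9084 | uniform 10.5000, cycloidal 12.7705, simple-harmonic 11.9084
β=75°: printed 12.8033 | uniform 11.2500, cycloidal 13.6373, simple-harmonic 12.8033
β=80°: printed 13.5676 | uniform 12.0000, cycloidal 14.2705, simple-harmonic 13.5676
only one law matches every sample → simple-harmonic

simple-harmonic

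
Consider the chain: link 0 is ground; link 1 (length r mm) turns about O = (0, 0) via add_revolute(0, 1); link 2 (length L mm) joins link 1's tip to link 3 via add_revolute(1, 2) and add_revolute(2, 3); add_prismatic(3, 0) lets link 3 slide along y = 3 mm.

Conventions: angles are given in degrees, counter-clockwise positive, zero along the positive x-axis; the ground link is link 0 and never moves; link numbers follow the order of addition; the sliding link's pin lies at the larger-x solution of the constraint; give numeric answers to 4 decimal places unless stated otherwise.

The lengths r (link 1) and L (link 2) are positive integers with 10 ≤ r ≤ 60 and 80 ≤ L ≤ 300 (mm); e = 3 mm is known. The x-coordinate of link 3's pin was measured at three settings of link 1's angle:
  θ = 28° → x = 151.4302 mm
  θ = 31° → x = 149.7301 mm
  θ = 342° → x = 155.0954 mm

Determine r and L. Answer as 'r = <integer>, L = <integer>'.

constraint per measurement: (x − r cos θ)² + (r sin θ − e)² = L²
subtracting the θ₁ and θ₂ equations cancels the r² and L² terms:
r = (x₁² − x₂²) / (2[(x₁cos θ₁ + e sin θ₁) − (x₂cos θ₂ + e sin θ₂)]) = 49.0003 → r = 49
L² = (x₁ − r cos θ₁)² + (r sin θ₁ − e)² = 12099.9976 → L = 110.0000 → L = 110
check at θ₃=342°: x = 155.0954 (printed 155.0954) ✓

r = 49, L = 110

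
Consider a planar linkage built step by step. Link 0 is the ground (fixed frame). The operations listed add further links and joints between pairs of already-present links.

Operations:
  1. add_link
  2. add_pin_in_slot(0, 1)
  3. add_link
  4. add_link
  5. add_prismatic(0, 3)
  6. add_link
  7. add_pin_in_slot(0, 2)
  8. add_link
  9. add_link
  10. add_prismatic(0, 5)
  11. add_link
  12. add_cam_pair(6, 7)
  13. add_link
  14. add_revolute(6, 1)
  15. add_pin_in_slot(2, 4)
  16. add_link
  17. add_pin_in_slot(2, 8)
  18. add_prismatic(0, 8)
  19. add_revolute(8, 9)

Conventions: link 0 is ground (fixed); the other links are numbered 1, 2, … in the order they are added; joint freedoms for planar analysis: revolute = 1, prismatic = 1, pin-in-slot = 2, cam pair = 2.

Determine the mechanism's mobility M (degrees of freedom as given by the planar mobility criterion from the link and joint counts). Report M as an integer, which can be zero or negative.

L=1 J1=0 J2=0
add link → L=2 J1=0 J2=0
PS@0,1 dof=2 J2 → L=2 J1=0 J2=1
add link → L=3 J1=0 J2=1
add link → L=4 J1=0 J2=1
P@0,3 dof=1 J1 → L=4 J1=1 J2=1
add link → L=5 J1=1 J2=1
PS@0,2 dof=2 J2 → L=5 J1=1 J2=2
add link → L=6 J1=1 J2=2
add link → L=7 J1=1 J2=2
P@0,5 dof=1 J1 → L=7 J1=2 J2=2
add link → L=8 J1=2 J2=2
C@6,7 dof=2 J2 → L=8 J1=2 J2=3
add link → L=9 J1=2 J2=3
R@6,1 dof=1 J1 → L=9 J1=3 J2=3
PS@2,4 dof=2 J2 → L=9 J1=3 J2=4
add link → L=10 J1=3 J2=4
PS@2,8 dof=2 J2 → L=10 J1=3 J2=5
P@0,8 dof=1 J1 → L=10 J1=4 J2=5
R@8,9 dof=1 J1 → L=10 J1=5 J2=5
M=3(L−1)−2J1−J2=3·9−2·5−5=12

M = 12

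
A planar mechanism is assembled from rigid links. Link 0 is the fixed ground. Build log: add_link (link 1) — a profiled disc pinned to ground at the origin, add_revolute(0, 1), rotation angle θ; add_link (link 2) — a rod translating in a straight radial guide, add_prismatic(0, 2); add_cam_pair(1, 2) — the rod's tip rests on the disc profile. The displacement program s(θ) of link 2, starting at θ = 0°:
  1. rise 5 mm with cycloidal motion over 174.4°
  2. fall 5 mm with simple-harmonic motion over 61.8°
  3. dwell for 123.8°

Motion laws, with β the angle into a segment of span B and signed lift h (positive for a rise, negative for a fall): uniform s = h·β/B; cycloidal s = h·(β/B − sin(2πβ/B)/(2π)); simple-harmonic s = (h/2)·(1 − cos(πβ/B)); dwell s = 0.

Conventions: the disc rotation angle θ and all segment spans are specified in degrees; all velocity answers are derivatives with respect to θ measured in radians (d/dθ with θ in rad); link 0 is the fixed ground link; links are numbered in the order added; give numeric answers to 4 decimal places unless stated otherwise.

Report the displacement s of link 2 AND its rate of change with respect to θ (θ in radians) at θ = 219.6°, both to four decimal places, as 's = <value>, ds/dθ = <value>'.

seg 1 [0°–174.4°] cycloidal, h=5: full span → s += 5 → s = 5.0000
seg 2 [174.4°–236.2°] simple-harmonic, h=-5: θ=219.6° here. β=45.2, B=61.8. -5/2·(1 − cos(π·0.7314)) = -4.1615 → s = 0.8385
velocity in seg [174.4°–236.2°] (simple-harmonic), θ in radians: β = 45.2° = 0.7889 rad, B = 61.8° = 1.0786 rad; ds/dθ = (πh/(2B)) sin(πβ/B) = (π·(-5)/(2·1.0786)) sin(π·0.7314) = -5.440870 mm/rad

s = 0.8385, ds/dθ = -5.4409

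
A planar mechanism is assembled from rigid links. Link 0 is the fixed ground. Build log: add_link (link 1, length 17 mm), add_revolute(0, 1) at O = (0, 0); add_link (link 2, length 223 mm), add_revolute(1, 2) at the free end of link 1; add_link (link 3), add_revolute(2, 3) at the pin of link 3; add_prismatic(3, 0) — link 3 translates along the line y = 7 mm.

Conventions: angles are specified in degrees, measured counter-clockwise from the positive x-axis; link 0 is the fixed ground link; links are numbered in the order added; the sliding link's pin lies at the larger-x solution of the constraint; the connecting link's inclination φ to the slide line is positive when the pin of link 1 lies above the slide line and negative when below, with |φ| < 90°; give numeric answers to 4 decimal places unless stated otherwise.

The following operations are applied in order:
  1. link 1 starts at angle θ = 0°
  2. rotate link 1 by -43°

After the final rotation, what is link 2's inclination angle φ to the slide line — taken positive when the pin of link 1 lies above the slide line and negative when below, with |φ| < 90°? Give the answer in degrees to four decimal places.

geometry: r = 17 mm, L = 223 mm, e = 7 mm; θ starts at 0°
rotate link 1 by -43°: θ ← 0° -43° = -43°
h = r sin θ − e = -11.593972 − 7 = -18.593972
sin φ = h / L = -18.593972 / 223 = -0.08338104
φ = arcsin(-0.08338104) = -4.782935°

-4.7829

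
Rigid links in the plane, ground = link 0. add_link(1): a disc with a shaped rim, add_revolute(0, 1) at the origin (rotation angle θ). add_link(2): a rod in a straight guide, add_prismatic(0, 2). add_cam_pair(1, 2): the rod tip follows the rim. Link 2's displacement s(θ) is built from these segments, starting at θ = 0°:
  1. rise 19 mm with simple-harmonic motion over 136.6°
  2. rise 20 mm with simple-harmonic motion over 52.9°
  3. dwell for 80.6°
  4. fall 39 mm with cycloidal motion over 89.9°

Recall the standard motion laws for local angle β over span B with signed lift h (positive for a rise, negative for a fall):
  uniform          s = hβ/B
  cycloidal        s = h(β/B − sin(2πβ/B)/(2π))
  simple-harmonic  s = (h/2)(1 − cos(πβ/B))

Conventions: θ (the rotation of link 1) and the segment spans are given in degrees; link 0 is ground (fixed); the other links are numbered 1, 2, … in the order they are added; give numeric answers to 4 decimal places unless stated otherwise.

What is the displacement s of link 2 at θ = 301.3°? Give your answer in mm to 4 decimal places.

segment 1 (0° to 136.6°, simple-harmonic, h = 19) is passed completely: s = 0.0000 + (19) = 19.0000
segment 2 (136.6° to 189.5°, simple-harmonic, h = 20) is passed completely: s = 19.0000 + (20) = 39.0000
segment 3 (189.5° to 270.1°, dwell): s unchanged at 39.0000
θ = 301.3° falls in segment 4 (270.1° to 360°, cycloidal, h = -39): β = 301.3 − 270.1 = 31.2°, B = 89.9°; Δs = -39·(0.3471 − sin(2π·0.3471)/(2π)) = -8.4467; s = 39.0000 − 8.4467 = 30.5533

30.5533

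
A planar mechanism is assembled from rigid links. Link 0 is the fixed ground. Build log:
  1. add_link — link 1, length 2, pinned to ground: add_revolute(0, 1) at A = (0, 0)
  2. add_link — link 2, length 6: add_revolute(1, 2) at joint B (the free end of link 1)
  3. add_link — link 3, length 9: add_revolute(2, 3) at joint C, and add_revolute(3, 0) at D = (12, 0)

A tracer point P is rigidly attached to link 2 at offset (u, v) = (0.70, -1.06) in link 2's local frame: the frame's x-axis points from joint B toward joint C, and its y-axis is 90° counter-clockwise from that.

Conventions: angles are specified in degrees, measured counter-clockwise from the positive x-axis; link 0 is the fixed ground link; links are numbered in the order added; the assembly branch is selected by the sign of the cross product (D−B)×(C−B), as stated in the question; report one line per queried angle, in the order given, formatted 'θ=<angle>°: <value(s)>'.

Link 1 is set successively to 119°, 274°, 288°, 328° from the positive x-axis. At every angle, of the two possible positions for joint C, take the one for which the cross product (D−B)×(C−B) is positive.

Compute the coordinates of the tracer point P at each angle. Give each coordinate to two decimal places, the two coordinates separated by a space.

A=(0,0), D=(12.00,0)
θ=119°: B = A + 2.00·(cos119°, sin119°) = (-0.9696, 1.7492)
θ=119°: |BD| = 13.0870
θ=119°: circle(B,6.00) ∩ circle(D,9.00): a=4.8243, h=3.5674
θ=119°:   candidates: C₊=(4.2882,4.6398) cross=46.687; C₋=(3.3345,-2.4310) cross=-46.687
θ=119°:   branch + wants cross > 0 → take C=(4.2882,4.6398) (cross=46.687)
θ=119°: ex = (C−B)/|BC| = (0.8763,0.4818); ey = (-0.4818,0.8763)
θ=119°: P = B + 0.70·ex + -1.06·ey = (0.1545,1.1576)
θ=274°: B = A + 2.00·(cos274°, sin274°) = (0.1395, -1.9951)
θ=274°: |BD| = 12.0271
θ=274°: circle(B,6.00) ∩ circle(D,9.00): a=4.1428, h=4.3402
θ=274°:   candidates: C₊=(3.5049,2.9722) cross=52.200; C₋=(4.9449,-5.5880) cross=-52.200
θ=274°:   branch + wants cross > 0 → take C=(3.5049,2.9722) (cross=52.200)
θ=274°: ex = (C−B)/|BC| = (0.5609,0.8279); ey = (-0.8279,0.5609)
θ=274°: P = B + 0.70·ex + -1.06·ey = (1.4097,-2.0102)
θ=288°: B = A + 2.00·(cos288°, sin288°) = (0.6180, -1.9021)
θ=288°: |BD| = 11.5398
θ=288°: circle(B,6.00) ∩ circle(D,9.00): a=3.8201, h=4.6267
θ=288°:   candidates: C₊=(3.6233,3.2910) cross=53.392; C₋=(5.1485,-5.8359) cross=-53.392
θ=288°:   branch + wants cross > 0 → take C=(3.6233,3.2910) (cross=53.392)
θ=288°: ex = (C−B)/|BC| = (0.5009,0.8655); ey = (-0.8655,0.5009)
θ=288°: P = B + 0.70·ex + -1.06·ey = (1.8861,-1.8272)
θ=328°: B = A + 2.00·(cos328°, sin328°) = (1.6961, -1.0598)
θ=328°: |BD| = 10.3583
θ=328°: circle(B,6.00) ∩ circle(D,9.00): a=3.0070, h=5.1921
θ=328°:   candidates: C₊=(4.1560,4.4127) cross=53.781; C₋=(5.2185,-5.9171) cross=-53.781
θ=328°:   branch + wants cross > 0 → take C=(4.1560,4.4127) (cross=53.781)
θ=328°: ex = (C−B)/|BC| = (0.4100,0.9121); ey = (-0.9121,0.4100)
θ=328°: P = B + 0.70·ex + -1.06·ey = (2.9499,-0.8560)

θ=119°: 0.15 1.16
θ=274°: 1.41 -2.01
θ=288°: 1.89 -1.83
θ=328°: 2.95 -0.86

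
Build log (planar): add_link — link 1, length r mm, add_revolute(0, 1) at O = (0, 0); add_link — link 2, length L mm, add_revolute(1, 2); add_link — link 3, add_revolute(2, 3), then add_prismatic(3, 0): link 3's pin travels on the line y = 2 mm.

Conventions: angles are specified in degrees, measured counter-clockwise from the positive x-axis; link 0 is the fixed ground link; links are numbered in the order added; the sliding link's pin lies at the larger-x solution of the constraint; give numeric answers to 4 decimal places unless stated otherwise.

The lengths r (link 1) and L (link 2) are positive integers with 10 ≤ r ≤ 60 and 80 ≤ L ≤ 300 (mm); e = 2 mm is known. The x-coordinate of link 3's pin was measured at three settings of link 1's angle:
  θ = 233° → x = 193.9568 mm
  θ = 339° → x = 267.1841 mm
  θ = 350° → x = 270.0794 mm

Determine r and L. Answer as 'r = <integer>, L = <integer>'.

constraint per measurement: (x − r cos θ)² + (r sin θ − e)² = L²
subtracting the θ₁ and θ₂ equations cancels the r² and L² terms:
r = (x₁² − x₂²) / (2[(x₁cos θ₁ + e sin θ₁) − (x₂cos θ₂ + e sin θ₂)]) = 46.0000 → r = 46
L² = (x₁ − r cos θ₁)² + (r sin θ₁ − e)² = 50624.9919 → L = 225.0000 → L = 225
check at θ₃=350°: x = 270.0794 (printed 270.0794) ✓

r = 46, L = 225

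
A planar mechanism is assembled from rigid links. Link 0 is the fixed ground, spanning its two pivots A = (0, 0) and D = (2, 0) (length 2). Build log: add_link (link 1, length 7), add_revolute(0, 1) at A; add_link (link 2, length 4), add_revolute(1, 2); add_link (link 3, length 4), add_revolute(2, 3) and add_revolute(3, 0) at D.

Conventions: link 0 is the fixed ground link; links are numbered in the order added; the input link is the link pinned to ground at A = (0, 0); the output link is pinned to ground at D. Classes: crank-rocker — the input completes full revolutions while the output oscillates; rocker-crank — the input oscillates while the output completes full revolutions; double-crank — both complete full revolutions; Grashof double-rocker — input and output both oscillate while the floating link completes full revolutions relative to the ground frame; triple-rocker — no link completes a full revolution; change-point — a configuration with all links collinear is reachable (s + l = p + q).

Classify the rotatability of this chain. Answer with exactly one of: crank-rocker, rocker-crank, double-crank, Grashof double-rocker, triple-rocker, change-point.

lengths: ground=2, input=7, coupler=4, output=4
sorted: s=2 (shortest), l=7 (longest), p+q=8
s + l = 9 vs p + q = 8
s + l > p + q → non-Grashof → no link fully rotates → triple-rocker

triple-rocker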